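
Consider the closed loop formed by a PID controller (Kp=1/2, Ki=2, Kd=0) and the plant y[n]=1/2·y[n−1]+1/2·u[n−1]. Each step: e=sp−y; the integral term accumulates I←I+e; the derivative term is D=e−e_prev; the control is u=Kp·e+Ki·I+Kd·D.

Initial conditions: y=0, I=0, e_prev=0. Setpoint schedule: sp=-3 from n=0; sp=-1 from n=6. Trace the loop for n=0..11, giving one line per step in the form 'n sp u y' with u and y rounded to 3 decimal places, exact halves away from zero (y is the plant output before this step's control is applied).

(exact arithmetic carried between steps; '≈' marks a value shown rounded to 6 d.p. or computed from one; I and e_prev carry over from the previous line; the table rounds u and y to 3 d.p., halves away from zero)
n=0: y=0, sp=-3, e=sp−y=-3; I=-3, D=e−e_prev=-3; u=1/2·(-3)+2·(-3)+0·(-3)=-7.5; next y=1/2·0+1/2·(-7.5)=-3.75
n=1: y=-3.75, sp=-3, e=sp−y=0.75; I=-2.25, D=e−e_prev=3.75; u=1/2·0.75+2·(-2.25)+0·3.75=-4.125; next y=1/2·(-3.75)+1/2·(-4.125)=-3.9375
n=2: y=-3.9375, sp=-3, e=sp−y=0.9375; I=-1.3125, D=e−e_prev=0.1875; u=1/2·0.9375+2·(-1.3125)+0·0.1875=-2.15625; next y=1/2·(-3.9375)+1/2·(-2.15625)=-3.046875
n=3: y=-3.046875, sp=-3, e=sp−y=0.046875; I=-1.265625, D=e−e_prev=-0.890625; u=1/2·0.046875+2·(-1.265625)+0·(-0.890625)≈-2.507813; next y=1/2·(-3.046875)+1/2·(-2.507813)≈-2.777344
n=4: y≈-2.777344, sp=-3, e=sp−y≈-0.222656; I≈-1.488281, D=e−e_prev≈-0.269531; u=1/2·(-0.222656)+2·(-1.488281)+0·(-0.269531)≈-3.087891; next y=1/2·(-2.777344)+1/2·(-3.087891)≈-2.932617
n=5: y≈-2.932617, sp=-3, e=sp−y≈-0.067383; I≈-1.555664, D=e−e_prev≈0.155273; u=1/2·(-0.067383)+2·(-1.555664)+0·0.155273≈-3.145020; next y=1/2·(-2.932617)+1/2·(-3.145020)≈-3.038818
n=6: y≈-3.038818, sp=-1, e=sp−y≈2.038818; I≈0.483154, D=e−e_prev≈2.106201; u=1/2·2.038818+2·0.483154+0·2.106201≈1.985718; next y=1/2·(-3.038818)+1/2·1.985718≈-0.526550
n=7: y≈-0.526550, sp=-1, e=sp−y≈-0.473450; I≈0.009705, D=e−e_prev≈-2.512268; u=1/2·(-0.473450)+2·0.009705+0·(-2.512268)≈-0.217316; next y=1/2·(-0.526550)+1/2·(-0.217316)≈-0.371933
n=8: y≈-0.371933, sp=-1, e=sp−y≈-0.628067; I≈-0.618362, D=e−e_prev≈-0.154617; u=1/2·(-0.628067)+2·(-0.618362)+0·(-0.154617)≈-1.550758; next y=1/2·(-0.371933)+1/2·(-1.550758)≈-0.961346
n=9: y≈-0.961346, sp=-1, e=sp−y≈-0.038654; I≈-0.657017, D=e−e_prev≈0.589413; u=1/2·(-0.038654)+2·(-0.657017)+0·0.589413≈-1.333361; next y=1/2·(-0.961346)+1/2·(-1.333361)≈-1.147353
n=10: y≈-1.147353, sp=-1, e=sp−y≈0.147353; I≈-0.509664, D=e−e_prev≈0.186007; u=1/2·0.147353+2·(-0.509664)+0·0.186007≈-0.945651; next y=1/2·(-1.147353)+1/2·(-0.945651)≈-1.046502
n=11: y≈-1.046502, sp=-1, e=sp−y≈0.046502; I≈-0.463162, D=e−e_prev≈-0.100851; u=1/2·0.046502+2·(-0.463162)+0·(-0.100851)≈-0.903072; next y=1/2·(-1.046502)+1/2·(-0.903072)≈-0.974787

0 -3 -7.500 0.000
1 -3 -4.125 -3.750
2 -3 -2.156 -3.938
3 -3 -2.508 -3.047
4 -3 -3.088 -2.777
5 -3 -3.145 -2.933
6 -1 1.986 -3.039
7 -1 -0.217 -0.527
8 -1 -1.551 -0.372
9 -1 -1.333 -0.961
10 -1 -0.946 -1.147
11 -1 -0.903 -1.047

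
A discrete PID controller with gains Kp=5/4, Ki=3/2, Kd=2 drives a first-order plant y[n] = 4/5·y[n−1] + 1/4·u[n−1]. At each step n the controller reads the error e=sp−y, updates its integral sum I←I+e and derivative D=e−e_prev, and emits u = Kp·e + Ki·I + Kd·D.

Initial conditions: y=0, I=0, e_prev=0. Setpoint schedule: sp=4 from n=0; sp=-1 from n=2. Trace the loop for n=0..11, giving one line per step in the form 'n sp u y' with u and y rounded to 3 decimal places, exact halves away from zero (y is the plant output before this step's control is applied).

(exact arithmetic carried between steps; '≈' marks a value shown rounded to 6 d.p. or computed from one; I and e_prev carry over from the previous line; the table rounds u and y to 3 d.p., halves away from zero)
n=0: y=0, sp=4, e=sp−y=4; I=4, D=e−e_prev=4; u=5/4·4+3/2·4+2·4=19; next y=4/5·0+1/4·19=4.75
n=1: y=4.75, sp=4, e=sp−y=-0.75; I=3.25, D=e−e_prev=-4.75; u=5/4·(-0.75)+3/2·3.25+2·(-4.75)=-5.5625; next y=4/5·4.75+1/4·(-5.5625)=2.409375
n=2: y=2.409375, sp=-1, e=sp−y=-3.409375; I=-0.159375, D=e−e_prev=-2.659375; u=5/4·(-3.409375)+3/2·(-0.159375)+2·(-2.659375)≈-9.819531; next y=4/5·2.409375+1/4·(-9.819531)≈-0.527383
n=3: y≈-0.527383, sp=-1, e=sp−y≈-0.472617; I≈-0.631992, D=e−e_prev≈2.936758; u=5/4·(-0.472617)+3/2·(-0.631992)+2·2.936758≈4.334756; next y=4/5·(-0.527383)+1/4·4.334756≈0.661783
n=4: y≈0.661783, sp=-1, e=sp−y≈-1.661783; I≈-2.293775, D=e−e_prev≈-1.189166; u=5/4·(-1.661783)+3/2·(-2.293775)+2·(-1.189166)≈-7.896222; next y=4/5·0.661783+1/4·(-7.896222)≈-1.444629
n=5: y≈-1.444629, sp=-1, e=sp−y≈0.444629; I≈-1.849146, D=e−e_prev≈2.106412; u=5/4·0.444629+3/2·(-1.849146)+2·2.106412≈1.994892; next y=4/5·(-1.444629)+1/4·1.994892≈-0.656980
n=6: y≈-0.656980, sp=-1, e=sp−y≈-0.343020; I≈-2.192165, D=e−e_prev≈-0.787649; u=5/4·(-0.343020)+3/2·(-2.192165)+2·(-0.787649)≈-5.292320; next y=4/5·(-0.656980)+1/4·(-5.292320)≈-1.848664
n=7: y≈-1.848664, sp=-1, e=sp−y≈0.848664; I≈-1.343501, D=e−e_prev≈1.191684; u=5/4·0.848664+3/2·(-1.343501)+2·1.191684≈1.428947; next y=4/5·(-1.848664)+1/4·1.428947≈-1.121695
n=8: y≈-1.121695, sp=-1, e=sp−y≈0.121695; I≈-1.221806, D=e−e_prev≈-0.726970; u=5/4·0.121695+3/2·(-1.221806)+2·(-0.726970)≈-3.134530; next y=4/5·(-1.121695)+1/4·(-3.134530)≈-1.680988
n=9: y≈-1.680988, sp=-1, e=sp−y≈0.680988; I≈-0.540818, D=e−e_prev≈0.559294; u=5/4·0.680988+3/2·(-0.540818)+2·0.559294≈1.158596; next y=4/5·(-1.680988)+1/4·1.158596≈-1.055142
n=10: y≈-1.055142, sp=-1, e=sp−y≈0.055142; I≈-0.485676, D=e−e_prev≈-0.625847; u=5/4·0.055142+3/2·(-0.485676)+2·(-0.625847)≈-1.911280; next y=4/5·(-1.055142)+1/4·(-1.911280)≈-1.321933
n=11: y≈-1.321933, sp=-1, e=sp−y≈0.321933; I≈-0.163743, D=e−e_prev≈0.266792; u=5/4·0.321933+3/2·(-0.163743)+2·0.266792≈0.690386; next y=4/5·(-1.321933)+1/4·0.690386≈-0.884950

0 4 19.000 0.000
1 4 -5.563 4.750
2 -1 -9.820 2.409
3 -1 4.335 -0.527
4 -1 -7.896 0.662
5 -1 1.995 -1.445
6 -1 -5.292 -0.657
7 -1 1.429 -1.849
8 -1 -3.135 -1.122
9 -1 1.159 -1.681
10 -1 -1.911 -1.055
11 -1 0.690 -1.322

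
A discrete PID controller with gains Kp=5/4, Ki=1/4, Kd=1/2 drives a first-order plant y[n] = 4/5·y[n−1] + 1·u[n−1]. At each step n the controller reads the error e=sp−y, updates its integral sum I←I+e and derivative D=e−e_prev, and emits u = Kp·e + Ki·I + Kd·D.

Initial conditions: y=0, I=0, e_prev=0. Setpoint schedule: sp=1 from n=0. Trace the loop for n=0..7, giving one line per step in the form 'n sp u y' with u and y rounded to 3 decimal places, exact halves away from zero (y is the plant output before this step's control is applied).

0 1 2.000 0.000
1 1 -2.250 2.000
2 1 3.800 -0.650
3 1 -4.973 3.280
4 1 7.680 -2.349
5 1 -10.596 5.801
6 1 15.791 -5.955
7 1 -22.312 11.026

(exact arithmetic carried between steps; '≈' marks a value shown rounded to 6 d.p. or computed from one; I and e_prev carry over from the previous line; the table rounds u and y to 3 d.p., halves away from zero)
n=0: y=0, sp=1, e=sp−y=1; I=1, D=e−e_prev=1; u=5/4·1+1/4·1+1/2·1=2; next y=4/5·0+1·2=2
n=1: y=2, sp=1, e=sp−y=-1; I=0, D=e−e_prev=-2; u=5/4·(-1)+1/4·0+1/2·(-2)=-2.25; next y=4/5·2+1·(-2.25)=-0.65
n=2: y=-0.65, sp=1, e=sp−y=1.65; I=1.65, D=e−e_prev=2.65; u=5/4·1.65+1/4·1.65+1/2·2.65=3.8; next y=4/5·(-0.65)+1·3.8=3.28
n=3: y=3.28, sp=1, e=sp−y=-2.28; I=-0.63, D=e−e_prev=-3.93; u=5/4·(-2.28)+1/4·(-0.63)+1/2·(-3.93)=-4.9725; next y=4/5·3.28+1·(-4.9725)=-2.3485
n=4: y=-2.3485, sp=1, e=sp−y=3.3485; I=2.7185, D=e−e_prev=5.6285; u=5/4·3.3485+1/4·2.7185+1/2·5.6285=7.6795; next y=4/5·(-2.3485)+1·7.6795=5.8007
n=5: y=5.8007, sp=1, e=sp−y=-4.8007; I=-2.0822, D=e−e_prev=-8.1492; u=5/4·(-4.8007)+1/4·(-2.0822)+1/2·(-8.1492)=-10.596025; next y=4/5·5.8007+1·(-10.596025)=-5.955465
n=6: y=-5.955465, sp=1, e=sp−y=6.955465; I=4.873265, D=e−e_prev=11.756165; u=5/4·6.955465+1/4·4.873265+1/2·11.756165=15.79073; next y=4/5·(-5.955465)+1·15.79073=11.026358
n=7: y=11.026358, sp=1, e=sp−y=-10.026358; I=-5.153093, D=e−e_prev=-16.981823; u=5/4·(-10.026358)+1/4·(-5.153093)+1/2·(-16.981823)≈-22.312132; next y=4/5·11.026358+1·(-22.312132)≈-13.491046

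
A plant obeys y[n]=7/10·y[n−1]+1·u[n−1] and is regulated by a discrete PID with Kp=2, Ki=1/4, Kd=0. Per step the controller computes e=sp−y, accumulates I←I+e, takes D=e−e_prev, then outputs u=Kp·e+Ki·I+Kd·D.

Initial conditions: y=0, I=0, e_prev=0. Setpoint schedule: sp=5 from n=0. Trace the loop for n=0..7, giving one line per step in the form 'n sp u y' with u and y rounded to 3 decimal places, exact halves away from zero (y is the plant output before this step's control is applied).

0 5 11.250 0.000
1 5 -12.813 11.250
2 5 22.047 -4.938
3 5 -28.407 18.591
4 5 44.660 -15.394
5 5 -61.117 33.884
6 5 92.047 -37.398
7 5 -129.703 65.868

(exact arithmetic carried between steps; '≈' marks a value shown rounded to 6 d.p. or computed from one; I and e_prev carry over from the previous line; the table rounds u and y to 3 d.p., halves away from zero)
n=0: y=0, sp=5, e=sp−y=5; I=5, D=e−e_prev=5; u=2·5+1/4·5+0·5=11.25; next y=7/10·0+1·11.25=11.25
n=1: y=11.25, sp=5, e=sp−y=-6.25; I=-1.25, D=e−e_prev=-11.25; u=2·(-6.25)+1/4·(-1.25)+0·(-11.25)=-12.8125; next y=7/10·11.25+1·(-12.8125)=-4.9375
n=2: y=-4.9375, sp=5, e=sp−y=9.9375; I=8.6875, D=e−e_prev=16.1875; u=2·9.9375+1/4·8.6875+0·16.1875=22.046875; next y=7/10·(-4.9375)+1·22.046875=18.590625
n=3: y=18.590625, sp=5, e=sp−y=-13.590625; I=-4.903125, D=e−e_prev=-23.528125; u=2·(-13.590625)+1/4·(-4.903125)+0·(-23.528125)≈-28.407031; next y=7/10·18.590625+1·(-28.407031)≈-15.393594
n=4: y≈-15.393594, sp=5, e=sp−y≈20.393594; I≈15.490469, D=e−e_prev≈33.984219; u=2·20.393594+1/4·15.490469+0·33.984219≈44.659805; next y=7/10·(-15.393594)+1·44.659805≈33.884289
n=5: y≈33.884289, sp=5, e=sp−y≈-28.884289; I≈-13.393820, D=e−e_prev≈-49.277883; u=2·(-28.884289)+1/4·(-13.393820)+0·(-49.277883)≈-61.117033; next y=7/10·33.884289+1·(-61.117033)≈-37.398031
n=6: y≈-37.398031, sp=5, e=sp−y≈42.398031; I≈29.004211, D=e−e_prev≈71.282320; u=2·42.398031+1/4·29.004211+0·71.282320≈92.047114; next y=7/10·(-37.398031)+1·92.047114≈65.868493
n=7: y≈65.868493, sp=5, e=sp−y≈-60.868493; I≈-31.864282, D=e−e_prev≈-103.266524; u=2·(-60.868493)+1/4·(-31.864282)+0·(-103.266524)≈-129.703056; next y=7/10·65.868493+1·(-129.703056)≈-83.595111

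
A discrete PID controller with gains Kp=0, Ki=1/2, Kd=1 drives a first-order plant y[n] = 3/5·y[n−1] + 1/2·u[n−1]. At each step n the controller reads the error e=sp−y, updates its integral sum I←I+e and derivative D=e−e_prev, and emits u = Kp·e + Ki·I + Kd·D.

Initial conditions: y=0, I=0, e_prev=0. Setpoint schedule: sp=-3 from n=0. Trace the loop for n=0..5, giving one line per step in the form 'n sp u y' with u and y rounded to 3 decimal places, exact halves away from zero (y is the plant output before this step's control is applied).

0 -3 -4.500 0.000
1 -3 0.375 -2.250
2 -3 -3.881 -1.163
3 -3 -1.499 -2.638
4 -3 -3.614 -2.332
5 -3 -2.331 -3.207

(exact arithmetic carried between steps; '≈' marks a value shown rounded to 6 d.p. or computed from one; I and e_prev carry over from the previous line; the table rounds u and y to 3 d.p., halves away from zero)
n=0: y=0, sp=-3, e=sp−y=-3; I=-3, D=e−e_prev=-3; u=0·(-3)+1/2·(-3)+1·(-3)=-4.5; next y=3/5·0+1/2·(-4.5)=-2.25
n=1: y=-2.25, sp=-3, e=sp−y=-0.75; I=-3.75, D=e−e_prev=2.25; u=0·(-0.75)+1/2·(-3.75)+1·2.25=0.375; next y=3/5·(-2.25)+1/2·0.375=-1.1625
n=2: y=-1.1625, sp=-3, e=sp−y=-1.8375; I=-5.5875, D=e−e_prev=-1.0875; u=0·(-1.8375)+1/2·(-5.5875)+1·(-1.0875)=-3.88125; next y=3/5·(-1.1625)+1/2·(-3.88125)=-2.638125
n=3: y=-2.638125, sp=-3, e=sp−y=-0.361875; I=-5.949375, D=e−e_prev=1.475625; u=0·(-0.361875)+1/2·(-5.949375)+1·1.475625≈-1.499063; next y=3/5·(-2.638125)+1/2·(-1.499063)≈-2.332406
n=4: y≈-2.332406, sp=-3, e=sp−y≈-0.667594; I≈-6.616969, D=e−e_prev≈-0.305719; u=0·(-0.667594)+1/2·(-6.616969)+1·(-0.305719)≈-3.614203; next y=3/5·(-2.332406)+1/2·(-3.614203)≈-3.206545
n=5: y≈-3.206545, sp=-3, e=sp−y≈0.206545; I≈-6.410423, D=e−e_prev≈0.874139; u=0·0.206545+1/2·(-6.410423)+1·0.874139≈-2.331073; next y=3/5·(-3.206545)+1/2·(-2.331073)≈-3.089464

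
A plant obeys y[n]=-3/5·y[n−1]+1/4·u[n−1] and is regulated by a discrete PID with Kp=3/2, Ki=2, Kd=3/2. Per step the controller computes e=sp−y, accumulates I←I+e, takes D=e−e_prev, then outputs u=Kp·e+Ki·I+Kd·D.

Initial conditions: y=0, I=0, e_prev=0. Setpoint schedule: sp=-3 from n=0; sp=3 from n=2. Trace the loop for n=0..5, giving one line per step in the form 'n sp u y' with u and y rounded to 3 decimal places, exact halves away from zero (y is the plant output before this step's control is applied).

0 -3 -15.000 0.000
1 -3 2.250 -3.750
2 3 -4.688 2.813
3 3 24.891 -2.859
4 3 -25.887 7.938
5 3 76.298 -11.235

(exact arithmetic carried between steps; '≈' marks a value shown rounded to 6 d.p. or computed from one; I and e_prev carry over from the previous line; the table rounds u and y to 3 d.p., halves away from zero)
n=0: y=0, sp=-3, e=sp−y=-3; I=-3, D=e−e_prev=-3; u=3/2·(-3)+2·(-3)+3/2·(-3)=-15; next y=-3/5·0+1/4·(-15)=-3.75
n=1: y=-3.75, sp=-3, e=sp−y=0.75; I=-2.25, D=e−e_prev=3.75; u=3/2·0.75+2·(-2.25)+3/2·3.75=2.25; next y=-3/5·(-3.75)+1/4·2.25=2.8125
n=2: y=2.8125, sp=3, e=sp−y=0.1875; I=-2.0625, D=e−e_prev=-0.5625; u=3/2·0.1875+2·(-2.0625)+3/2·(-0.5625)=-4.6875; next y=-3/5·2.8125+1/4·(-4.6875)=-2.859375
n=3: y=-2.859375, sp=3, e=sp−y=5.859375; I=3.796875, D=e−e_prev=5.671875; u=3/2·5.859375+2·3.796875+3/2·5.671875=24.890625; next y=-3/5·(-2.859375)+1/4·24.890625≈7.938281
n=4: y≈7.938281, sp=3, e=sp−y≈-4.938281; I≈-1.141406, D=e−e_prev≈-10.797656; u=3/2·(-4.938281)+2·(-1.141406)+3/2·(-10.797656)≈-25.886719; next y=-3/5·7.938281+1/4·(-25.886719)≈-11.234648
n=5: y≈-11.234648, sp=3, e=sp−y≈14.234648; I≈13.093242, D=e−e_prev≈19.172930; u=3/2·14.234648+2·13.093242+3/2·19.172930≈76.297852; next y=-3/5·(-11.234648)+1/4·76.297852≈25.815252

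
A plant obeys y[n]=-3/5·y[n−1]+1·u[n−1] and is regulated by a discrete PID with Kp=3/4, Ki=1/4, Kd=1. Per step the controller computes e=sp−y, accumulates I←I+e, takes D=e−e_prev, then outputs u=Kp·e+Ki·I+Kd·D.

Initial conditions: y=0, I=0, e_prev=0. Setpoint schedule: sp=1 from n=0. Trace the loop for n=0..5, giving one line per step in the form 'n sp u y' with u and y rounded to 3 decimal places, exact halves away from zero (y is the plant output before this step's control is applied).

(exact arithmetic carried between steps; '≈' marks a value shown rounded to 6 d.p. or computed from one; I and e_prev carry over from the previous line; the table rounds u and y to 3 d.p., halves away from zero)
n=0: y=0, sp=1, e=sp−y=1; I=1, D=e−e_prev=1; u=3/4·1+1/4·1+1·1=2; next y=-3/5·0+1·2=2
n=1: y=2, sp=1, e=sp−y=-1; I=0, D=e−e_prev=-2; u=3/4·(-1)+1/4·0+1·(-2)=-2.75; next y=-3/5·2+1·(-2.75)=-3.95
n=2: y=-3.95, sp=1, e=sp−y=4.95; I=4.95, D=e−e_prev=5.95; u=3/4·4.95+1/4·4.95+1·5.95=10.9; next y=-3/5·(-3.95)+1·10.9=13.27
n=3: y=13.27, sp=1, e=sp−y=-12.27; I=-7.32, D=e−e_prev=-17.22; u=3/4·(-12.27)+1/4·(-7.32)+1·(-17.22)=-28.2525; next y=-3/5·13.27+1·(-28.2525)=-36.2145
n=4: y=-36.2145, sp=1, e=sp−y=37.2145; I=29.8945, D=e−e_prev=49.4845; u=3/4·37.2145+1/4·29.8945+1·49.4845=84.869; next y=-3/5·(-36.2145)+1·84.869=106.5977
n=5: y=106.5977, sp=1, e=sp−y=-105.5977; I=-75.7032, D=e−e_prev=-142.8122; u=3/4·(-105.5977)+1/4·(-75.7032)+1·(-142.8122)=-240.936275; next y=-3/5·106.5977+1·(-240.936275)=-304.894895

0 1 2.000 0.000
1 1 -2.750 2.000
2 1 10.900 -3.950
3 1 -28.253 13.270
4 1 84.869 -36.215
5 1 -240.936 106.598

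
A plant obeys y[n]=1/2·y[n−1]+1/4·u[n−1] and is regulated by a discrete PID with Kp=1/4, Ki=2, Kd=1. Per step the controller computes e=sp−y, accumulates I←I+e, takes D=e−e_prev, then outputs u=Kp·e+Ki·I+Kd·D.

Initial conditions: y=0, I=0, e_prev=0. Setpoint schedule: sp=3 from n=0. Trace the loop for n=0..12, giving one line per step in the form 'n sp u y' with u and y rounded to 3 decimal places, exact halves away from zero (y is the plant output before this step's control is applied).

(exact arithmetic carried between steps; '≈' marks a value shown rounded to 6 d.p. or computed from one; I and e_prev carry over from the previous line; the table rounds u and y to 3 d.p., halves away from zero)
n=0: y=0, sp=3, e=sp−y=3; I=3, D=e−e_prev=3; u=1/4·3+2·3+1·3=9.75; next y=1/2·0+1/4·9.75=2.4375
n=1: y=2.4375, sp=3, e=sp−y=0.5625; I=3.5625, D=e−e_prev=-2.4375; u=1/4·0.5625+2·3.5625+1·(-2.4375)=4.828125; next y=1/2·2.4375+1/4·4.828125≈2.425781
n=2: y≈2.425781, sp=3, e=sp−y≈0.574219; I≈4.136719, D=e−e_prev≈0.011719; u=1/4·0.574219+2·4.136719+1·0.011719≈8.428711; next y=1/2·2.425781+1/4·8.428711≈3.320068
n=3: y≈3.320068, sp=3, e=sp−y≈-0.320068; I≈3.816650, D=e−e_prev≈-0.894287; u=1/4·(-0.320068)+2·3.816650+1·(-0.894287)≈6.658997; next y=1/2·3.320068+1/4·6.658997≈3.324783
n=4: y≈3.324783, sp=3, e=sp−y≈-0.324783; I≈3.491867, D=e−e_prev≈-0.004715; u=1/4·(-0.324783)+2·3.491867+1·(-0.004715)≈6.897823; next y=1/2·3.324783+1/4·6.897823≈3.386847
n=5: y≈3.386847, sp=3, e=sp−y≈-0.386847; I≈3.105020, D=e−e_prev≈-0.062064; u=1/4·(-0.386847)+2·3.105020+1·(-0.062064)≈6.051263; next y=1/2·3.386847+1/4·6.051263≈3.206240
n=6: y≈3.206240, sp=3, e=sp−y≈-0.206240; I≈2.898780, D=e−e_prev≈0.180608; u=1/4·(-0.206240)+2·2.898780+1·0.180608≈5.926608; next y=1/2·3.206240+1/4·5.926608≈3.084772
n=7: y≈3.084772, sp=3, e=sp−y≈-0.084772; I≈2.814008, D=e−e_prev≈0.121468; u=1/4·(-0.084772)+2·2.814008+1·0.121468≈5.728291; next y=1/2·3.084772+1/4·5.728291≈2.974459
n=8: y≈2.974459, sp=3, e=sp−y≈0.025541; I≈2.839550, D=e−e_prev≈0.110313; u=1/4·0.025541+2·2.839550+1·0.110313≈5.795797; next y=1/2·2.974459+1/4·5.795797≈2.936179
n=9: y≈2.936179, sp=3, e=sp−y≈0.063821; I≈2.903371, D=e−e_prev≈0.038280; u=1/4·0.063821+2·2.903371+1·0.038280≈5.860977; next y=1/2·2.936179+1/4·5.860977≈2.933334
n=10: y≈2.933334, sp=3, e=sp−y≈0.066666; I≈2.970037, D=e−e_prev≈0.002845; u=1/4·0.066666+2·2.970037+1·0.002845≈5.959586; next y=1/2·2.933334+1/4·5.959586≈2.956563
n=11: y≈2.956563, sp=3, e=sp−y≈0.043437; I≈3.013474, D=e−e_prev≈-0.023230; u=1/4·0.043437+2·3.013474+1·(-0.023230)≈6.014577; next y=1/2·2.956563+1/4·6.014577≈2.981926
n=12: y≈2.981926, sp=3, e=sp−y≈0.018074; I≈3.031548, D=e−e_prev≈-0.025363; u=1/4·0.018074+2·3.031548+1·(-0.025363)≈6.042252; next y=1/2·2.981926+1/4·6.042252≈3.001526

0 3 9.750 0.000
1 3 4.828 2.438
2 3 8.429 2.426
3 3 6.659 3.320
4 3 6.898 3.325
5 3 6.051 3.387
6 3 5.927 3.206
7 3 5.728 3.085
8 3 5.796 2.974
9 3 5.861 2.936
10 3 5.960 2.933
11 3 6.015 2.957
12 3 6.042 2.982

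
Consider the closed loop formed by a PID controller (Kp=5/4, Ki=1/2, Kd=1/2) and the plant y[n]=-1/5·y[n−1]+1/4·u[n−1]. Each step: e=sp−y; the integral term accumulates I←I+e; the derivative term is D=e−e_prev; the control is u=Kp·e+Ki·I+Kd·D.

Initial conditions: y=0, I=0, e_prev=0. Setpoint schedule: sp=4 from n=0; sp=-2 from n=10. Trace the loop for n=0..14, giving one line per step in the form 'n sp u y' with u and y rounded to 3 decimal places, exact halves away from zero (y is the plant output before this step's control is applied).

0 4 9.000 0.000
1 4 3.938 2.250
2 4 9.798 0.534
3 4 6.604 2.343
4 4 10.947 1.183
5 4 8.811 2.500
6 4 12.014 1.703
7 4 10.603 2.663
8 4 12.978 2.118
9 4 12.066 2.821
10 -2 0.336 2.452
11 -2 7.357 -0.407
12 -2 -0.105 1.921
13 -2 4.343 -0.410
14 -2 -1.168 1.168

(exact arithmetic carried between steps; '≈' marks a value shown rounded to 6 d.p. or computed from one; I and e_prev carry over from the previous line; the table rounds u and y to 3 d.p., halves away from zero)
n=0: y=0, sp=4, e=sp−y=4; I=4, D=e−e_prev=4; u=5/4·4+1/2·4+1/2·4=9; next y=-1/5·0+1/4·9=2.25
n=1: y=2.25, sp=4, e=sp−y=1.75; I=5.75, D=e−e_prev=-2.25; u=5/4·1.75+1/2·5.75+1/2·(-2.25)=3.9375; next y=-1/5·2.25+1/4·3.9375=0.534375
n=2: y=0.534375, sp=4, e=sp−y=3.465625; I=9.215625, D=e−e_prev=1.715625; u=5/4·3.465625+1/2·9.215625+1/2·1.715625≈9.797656; next y=-1/5·0.534375+1/4·9.797656≈2.342539
n=3: y≈2.342539, sp=4, e=sp−y≈1.657461; I≈10.873086, D=e−e_prev≈-1.808164; u=5/4·1.657461+1/2·10.873086+1/2·(-1.808164)≈6.604287; next y=-1/5·2.342539+1/4·6.604287≈1.182564
n=4: y≈1.182564, sp=4, e=sp−y≈2.817436; I≈13.690522, D=e−e_prev≈1.159975; u=5/4·2.817436+1/2·13.690522+1/2·1.159975≈10.947044; next y=-1/5·1.182564+1/4·10.947044≈2.500248
n=5: y≈2.500248, sp=4, e=sp−y≈1.499752; I≈15.190274, D=e−e_prev≈-1.317684; u=5/4·1.499752+1/2·15.190274+1/2·(-1.317684)≈8.810985; next y=-1/5·2.500248+1/4·8.810985≈1.702697
n=6: y≈1.702697, sp=4, e=sp−y≈2.297303; I≈17.487577, D=e−e_prev≈0.797552; u=5/4·2.297303+1/2·17.487577+1/2·0.797552≈12.014194; next y=-1/5·1.702697+1/4·12.014194≈2.663009
n=7: y≈2.663009, sp=4, e=sp−y≈1.336991; I≈18.824568, D=e−e_prev≈-0.960313; u=5/4·1.336991+1/2·18.824568+1/2·(-0.960313)≈10.603366; next y=-1/5·2.663009+1/4·10.603366≈2.118240
n=8: y≈2.118240, sp=4, e=sp−y≈1.881760; I≈20.706328, D=e−e_prev≈0.544769; u=5/4·1.881760+1/2·20.706328+1/2·0.544769≈12.977749; next y=-1/5·2.118240+1/4·12.977749≈2.820789
n=9: y≈2.820789, sp=4, e=sp−y≈1.179211; I≈21.885539, D=e−e_prev≈-0.702550; u=5/4·1.179211+1/2·21.885539+1/2·(-0.702550)≈12.065508; next y=-1/5·2.820789+1/4·12.065508≈2.452219
n=10: y≈2.452219, sp=-2, e=sp−y≈-4.452219; I≈17.433320, D=e−e_prev≈-5.631430; u=5/4·(-4.452219)+1/2·17.433320+1/2·(-5.631430)≈0.335671; next y=-1/5·2.452219+1/4·0.335671≈-0.406526
n=11: y≈-0.406526, sp=-2, e=sp−y≈-1.593474; I≈15.839846, D=e−e_prev≈2.858745; u=5/4·(-1.593474)+1/2·15.839846+1/2·2.858745≈7.357453; next y=-1/5·(-0.406526)+1/4·7.357453≈1.920669
n=12: y≈1.920669, sp=-2, e=sp−y≈-3.920669; I≈11.919177, D=e−e_prev≈-2.327195; u=5/4·(-3.920669)+1/2·11.919177+1/2·(-2.327195)≈-0.104844; next y=-1/5·1.920669+1/4·(-0.104844)≈-0.410345
n=13: y≈-0.410345, sp=-2, e=sp−y≈-1.589655; I≈10.329522, D=e−e_prev≈2.331013; u=5/4·(-1.589655)+1/2·10.329522+1/2·2.331013≈4.343199; next y=-1/5·(-0.410345)+1/4·4.343199≈1.167869
n=14: y≈1.167869, sp=-2, e=sp−y≈-3.167869; I≈7.161654, D=e−e_prev≈-1.578213; u=5/4·(-3.167869)+1/2·7.161654+1/2·(-1.578213)≈-1.168116; next y=-1/5·1.167869+1/4·(-1.168116)≈-0.525603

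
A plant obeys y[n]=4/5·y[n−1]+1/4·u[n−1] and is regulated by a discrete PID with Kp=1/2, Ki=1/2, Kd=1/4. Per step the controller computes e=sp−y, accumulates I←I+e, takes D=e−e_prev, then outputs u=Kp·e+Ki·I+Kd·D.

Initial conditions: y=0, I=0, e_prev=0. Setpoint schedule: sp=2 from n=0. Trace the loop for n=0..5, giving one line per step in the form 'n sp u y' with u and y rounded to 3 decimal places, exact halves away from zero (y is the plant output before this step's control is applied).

(exact arithmetic carried between steps; '≈' marks a value shown rounded to 6 d.p. or computed from one; I and e_prev carry over from the previous line; the table rounds u and y to 3 d.p., halves away from zero)
n=0: y=0, sp=2, e=sp−y=2; I=2, D=e−e_prev=2; u=1/2·2+1/2·2+1/4·2=2.5; next y=4/5·0+1/4·2.5=0.625
n=1: y=0.625, sp=2, e=sp−y=1.375; I=3.375, D=e−e_prev=-0.625; u=1/2·1.375+1/2·3.375+1/4·(-0.625)=2.21875; next y=4/5·0.625+1/4·2.21875≈1.054688
n=2: y≈1.054688, sp=2, e=sp−y≈0.945313; I≈4.320313, D=e−e_prev≈-0.429688; u=1/2·0.945313+1/2·4.320313+1/4·(-0.429688)≈2.525391; next y=4/5·1.054688+1/4·2.525391≈1.475098
n=3: y≈1.475098, sp=2, e=sp−y≈0.524902; I≈4.845215, D=e−e_prev≈-0.420410; u=1/2·0.524902+1/2·4.845215+1/4·(-0.420410)≈2.579956; next y=4/5·1.475098+1/4·2.579956≈1.825067
n=4: y≈1.825067, sp=2, e=sp−y≈0.174933; I≈5.020148, D=e−e_prev≈-0.349969; u=1/2·0.174933+1/2·5.020148+1/4·(-0.349969)≈2.510048; next y=4/5·1.825067+1/4·2.510048≈2.087566
n=5: y≈2.087566, sp=2, e=sp−y≈-0.087566; I≈4.932582, D=e−e_prev≈-0.262499; u=1/2·(-0.087566)+1/2·4.932582+1/4·(-0.262499)≈2.356884; next y=4/5·2.087566+1/4·2.356884≈2.259273

0 2 2.500 0.000
1 2 2.219 0.625
2 2 2.525 1.055
3 2 2.580 1.475
4 2 2.510 1.825
5 2 2.357 2.088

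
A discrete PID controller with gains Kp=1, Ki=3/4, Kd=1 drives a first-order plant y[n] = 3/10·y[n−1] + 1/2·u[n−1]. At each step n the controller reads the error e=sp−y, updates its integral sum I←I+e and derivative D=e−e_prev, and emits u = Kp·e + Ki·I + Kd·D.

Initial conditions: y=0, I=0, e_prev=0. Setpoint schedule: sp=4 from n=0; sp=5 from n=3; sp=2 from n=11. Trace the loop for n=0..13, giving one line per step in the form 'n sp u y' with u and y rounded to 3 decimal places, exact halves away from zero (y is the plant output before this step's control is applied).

(exact arithmetic carried between steps; '≈' marks a value shown rounded to 6 d.p. or computed from one; I and e_prev carry over from the previous line; the table rounds u and y to 3 d.p., halves away from zero)
n=0: y=0, sp=4, e=sp−y=4; I=4, D=e−e_prev=4; u=1·4+3/4·4+1·4=11; next y=3/10·0+1/2·11=5.5
n=1: y=5.5, sp=4, e=sp−y=-1.5; I=2.5, D=e−e_prev=-5.5; u=1·(-1.5)+3/4·2.5+1·(-5.5)=-5.125; next y=3/10·5.5+1/2·(-5.125)=-0.9125
n=2: y=-0.9125, sp=4, e=sp−y=4.9125; I=7.4125, D=e−e_prev=6.4125; u=1·4.9125+3/4·7.4125+1·6.4125=16.884375; next y=3/10·(-0.9125)+1/2·16.884375≈8.168438
n=3: y≈8.168438, sp=5, e=sp−y≈-3.168438; I≈4.244063, D=e−e_prev≈-8.080938; u=1·(-3.168438)+3/4·4.244063+1·(-8.080938)≈-8.066328; next y=3/10·8.168438+1/2·(-8.066328)≈-1.582633
n=4: y≈-1.582633, sp=5, e=sp−y≈6.582633; I≈10.826695, D=e−e_prev≈9.751070; u=1·6.582633+3/4·10.826695+1·9.751070≈24.453725; next y=3/10·(-1.582633)+1/2·24.453725≈11.752072
n=5: y≈11.752072, sp=5, e=sp−y≈-6.752072; I≈4.074623, D=e−e_prev≈-13.334705; u=1·(-6.752072)+3/4·4.074623+1·(-13.334705)≈-17.030811; next y=3/10·11.752072+1/2·(-17.030811)≈-4.989784
n=6: y≈-4.989784, sp=5, e=sp−y≈9.989784; I≈14.064406, D=e−e_prev≈16.741856; u=1·9.989784+3/4·14.064406+1·16.741856≈37.279944; next y=3/10·(-4.989784)+1/2·37.279944≈17.143037
n=7: y≈17.143037, sp=5, e=sp−y≈-12.143037; I≈1.921369, D=e−e_prev≈-22.132821; u=1·(-12.143037)+3/4·1.921369+1·(-22.132821)≈-32.834831; next y=3/10·17.143037+1/2·(-32.834831)≈-11.274504
n=8: y≈-11.274504, sp=5, e=sp−y≈16.274504; I≈18.195874, D=e−e_prev≈28.417541; u=1·16.274504+3/4·18.195874+1·28.417541≈58.338951; next y=3/10·(-11.274504)+1/2·58.338951≈25.787124
n=9: y≈25.787124, sp=5, e=sp−y≈-20.787124; I≈-2.591251, D=e−e_prev≈-37.061628; u=1·(-20.787124)+3/4·(-2.591251)+1·(-37.061628)≈-59.792191; next y=3/10·25.787124+1/2·(-59.792191)≈-22.159958
n=10: y≈-22.159958, sp=5, e=sp−y≈27.159958; I≈24.568707, D=e−e_prev≈47.947082; u=1·27.159958+3/4·24.568707+1·47.947082≈93.533571; next y=3/10·(-22.159958)+1/2·93.533571≈40.118798
n=11: y≈40.118798, sp=2, e=sp−y≈-38.118798; I≈-13.550091, D=e−e_prev≈-65.278756; u=1·(-38.118798)+3/4·(-13.550091)+1·(-65.278756)≈-113.560122; next y=3/10·40.118798+1/2·(-113.560122)≈-44.744422
n=12: y≈-44.744422, sp=2, e=sp−y≈46.744422; I≈33.194331, D=e−e_prev≈84.863220; u=1·46.744422+3/4·33.194331+1·84.863220≈156.503389; next y=3/10·(-44.744422)+1/2·156.503389≈64.828368
n=13: y≈64.828368, sp=2, e=sp−y≈-62.828368; I≈-29.634037, D=e−e_prev≈-109.572790; u=1·(-62.828368)+3/4·(-29.634037)+1·(-109.572790)≈-194.626686; next y=3/10·64.828368+1/2·(-194.626686)≈-77.864832

0 4 11.000 0.000
1 4 -5.125 5.500
2 4 16.884 -0.913
3 5 -8.066 8.168
4 5 24.454 -1.583
5 5 -17.031 11.752
6 5 37.280 -4.990
7 5 -32.835 17.143
8 5 58.339 -11.275
9 5 -59.792 25.787
10 5 93.534 -22.160
11 2 -113.560 40.119
12 2 156.503 -44.744
13 2 -194.627 64.828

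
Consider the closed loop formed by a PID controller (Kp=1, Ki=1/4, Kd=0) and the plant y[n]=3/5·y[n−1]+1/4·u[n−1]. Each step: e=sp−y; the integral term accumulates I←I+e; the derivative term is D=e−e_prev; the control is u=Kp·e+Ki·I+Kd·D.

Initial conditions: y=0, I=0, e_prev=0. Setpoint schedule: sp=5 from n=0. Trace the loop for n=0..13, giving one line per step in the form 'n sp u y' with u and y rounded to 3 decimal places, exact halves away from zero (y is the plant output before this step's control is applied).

0 5 6.250 0.000
1 5 5.547 1.563
2 5 5.454 2.324
3 5 5.581 2.758
4 5 5.776 3.050
5 5 5.984 3.274
6 5 6.182 3.460
7 5 6.365 3.622
8 5 6.532 3.764
9 5 6.682 3.892
10 5 6.817 4.005
11 5 6.938 4.107
12 5 7.047 4.199
13 5 7.144 4.281

(exact arithmetic carried between steps; '≈' marks a value shown rounded to 6 d.p. or computed from one; I and e_prev carry over from the previous line; the table rounds u and y to 3 d.p., halves away from zero)
n=0: y=0, sp=5, e=sp−y=5; I=5, D=e−e_prev=5; u=1·5+1/4·5+0·5=6.25; next y=3/5·0+1/4·6.25=1.5625
n=1: y=1.5625, sp=5, e=sp−y=3.4375; I=8.4375, D=e−e_prev=-1.5625; u=1·3.4375+1/4·8.4375+0·(-1.5625)=5.546875; next y=3/5·1.5625+1/4·5.546875≈2.324219
n=2: y≈2.324219, sp=5, e=sp−y≈2.675781; I≈11.113281, D=e−e_prev≈-0.761719; u=1·2.675781+1/4·11.113281+0·(-0.761719)≈5.454102; next y=3/5·2.324219+1/4·5.454102≈2.758057
n=3: y≈2.758057, sp=5, e=sp−y≈2.241943; I≈13.355225, D=e−e_prev≈-0.433838; u=1·2.241943+1/4·13.355225+0·(-0.433838)≈5.580750; next y=3/5·2.758057+1/4·5.580750≈3.050021
n=4: y≈3.050021, sp=5, e=sp−y≈1.949979; I≈15.305203, D=e−e_prev≈-0.291965; u=1·1.949979+1/4·15.305203+0·(-0.291965)≈5.776279; next y=3/5·3.050021+1/4·5.776279≈3.274083
n=5: y≈3.274083, sp=5, e=sp−y≈1.725917; I≈17.031121, D=e−e_prev≈-0.224061; u=1·1.725917+1/4·17.031121+0·(-0.224061)≈5.983697; next y=3/5·3.274083+1/4·5.983697≈3.460374
n=6: y≈3.460374, sp=5, e=sp−y≈1.539626; I≈18.570747, D=e−e_prev≈-0.186291; u=1·1.539626+1/4·18.570747+0·(-0.186291)≈6.182313; next y=3/5·3.460374+1/4·6.182313≈3.621803
n=7: y≈3.621803, sp=5, e=sp−y≈1.378197; I≈19.948944, D=e−e_prev≈-0.161429; u=1·1.378197+1/4·19.948944+0·(-0.161429)≈6.365433; next y=3/5·3.621803+1/4·6.365433≈3.764440
n=8: y≈3.764440, sp=5, e=sp−y≈1.235560; I≈21.184504, D=e−e_prev≈-0.142637; u=1·1.235560+1/4·21.184504+0·(-0.142637)≈6.531686; next y=3/5·3.764440+1/4·6.531686≈3.891585
n=9: y≈3.891585, sp=5, e=sp−y≈1.108415; I≈22.292919, D=e−e_prev≈-0.127146; u=1·1.108415+1/4·22.292919+0·(-0.127146)≈6.681644; next y=3/5·3.891585+1/4·6.681644≈4.005362
n=10: y≈4.005362, sp=5, e=sp−y≈0.994638; I≈23.287556, D=e−e_prev≈-0.113777; u=1·0.994638+1/4·23.287556+0·(-0.113777)≈6.816527; next y=3/5·4.005362+1/4·6.816527≈4.107349
n=11: y≈4.107349, sp=5, e=sp−y≈0.892651; I≈24.180207, D=e−e_prev≈-0.101987; u=1·0.892651+1/4·24.180207+0·(-0.101987)≈6.937703; next y=3/5·4.107349+1/4·6.937703≈4.198835
n=12: y≈4.198835, sp=5, e=sp−y≈0.801165; I≈24.981372, D=e−e_prev≈-0.091486; u=1·0.801165+1/4·24.981372+0·(-0.091486)≈7.046508; next y=3/5·4.198835+1/4·7.046508≈4.280928
n=13: y≈4.280928, sp=5, e=sp−y≈0.719072; I≈25.700444, D=e−e_prev≈-0.082093; u=1·0.719072+1/4·25.700444+0·(-0.082093)≈7.144183; next y=3/5·4.280928+1/4·7.144183≈4.354603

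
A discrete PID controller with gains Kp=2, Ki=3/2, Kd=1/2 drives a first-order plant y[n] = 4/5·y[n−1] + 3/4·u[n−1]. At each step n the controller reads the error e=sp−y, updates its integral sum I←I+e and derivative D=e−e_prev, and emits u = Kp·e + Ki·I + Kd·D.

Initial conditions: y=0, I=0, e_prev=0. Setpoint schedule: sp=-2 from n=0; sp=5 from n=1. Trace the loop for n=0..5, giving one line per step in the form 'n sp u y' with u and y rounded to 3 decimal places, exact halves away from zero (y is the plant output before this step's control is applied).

(exact arithmetic carried between steps; '≈' marks a value shown rounded to 6 d.p. or computed from one; I and e_prev carry over from the previous line; the table rounds u and y to 3 d.p., halves away from zero)
n=0: y=0, sp=-2, e=sp−y=-2; I=-2, D=e−e_prev=-2; u=2·(-2)+3/2·(-2)+1/2·(-2)=-8; next y=4/5·0+3/4·(-8)=-6
n=1: y=-6, sp=5, e=sp−y=11; I=9, D=e−e_prev=13; u=2·11+3/2·9+1/2·13=42; next y=4/5·(-6)+3/4·42=26.7
n=2: y=26.7, sp=5, e=sp−y=-21.7; I=-12.7, D=e−e_prev=-32.7; u=2·(-21.7)+3/2·(-12.7)+1/2·(-32.7)=-78.8; next y=4/5·26.7+3/4·(-78.8)=-37.74
n=3: y=-37.74, sp=5, e=sp−y=42.74; I=30.04, D=e−e_prev=64.44; u=2·42.74+3/2·30.04+1/2·64.44=162.76; next y=4/5·(-37.74)+3/4·162.76=91.878
n=4: y=91.878, sp=5, e=sp−y=-86.878; I=-56.838, D=e−e_prev=-129.618; u=2·(-86.878)+3/2·(-56.838)+1/2·(-129.618)=-323.822; next y=4/5·91.878+3/4·(-323.822)=-169.3641
n=5: y=-169.3641, sp=5, e=sp−y=174.3641; I=117.5261, D=e−e_prev=261.2421; u=2·174.3641+3/2·117.5261+1/2·261.2421=655.6384; next y=4/5·(-169.3641)+3/4·655.6384=356.23752

0 -2 -8.000 0.000
1 5 42.000 -6.000
2 5 -78.800 26.700
3 5 162.760 -37.740
4 5 -323.822 91.878
5 5 655.638 -169.364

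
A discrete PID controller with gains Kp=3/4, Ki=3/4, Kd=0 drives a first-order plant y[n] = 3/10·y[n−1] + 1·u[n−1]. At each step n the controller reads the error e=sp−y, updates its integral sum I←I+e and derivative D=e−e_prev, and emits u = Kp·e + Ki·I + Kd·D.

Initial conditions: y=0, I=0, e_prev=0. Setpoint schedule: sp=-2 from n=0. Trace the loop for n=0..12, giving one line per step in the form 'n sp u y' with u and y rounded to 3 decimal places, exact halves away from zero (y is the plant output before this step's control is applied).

(exact arithmetic carried between steps; '≈' marks a value shown rounded to 6 d.p. or computed from one; I and e_prev carry over from the previous line; the table rounds u and y to 3 d.p., halves away from zero)
n=0: y=0, sp=-2, e=sp−y=-2; I=-2, D=e−e_prev=-2; u=3/4·(-2)+3/4·(-2)+0·(-2)=-3; next y=3/10·0+1·(-3)=-3
n=1: y=-3, sp=-2, e=sp−y=1; I=-1, D=e−e_prev=3; u=3/4·1+3/4·(-1)+0·3=0; next y=3/10·(-3)+1·0=-0.9
n=2: y=-0.9, sp=-2, e=sp−y=-1.1; I=-2.1, D=e−e_prev=-2.1; u=3/4·(-1.1)+3/4·(-2.1)+0·(-2.1)=-2.4; next y=3/10·(-0.9)+1·(-2.4)=-2.67
n=3: y=-2.67, sp=-2, e=sp−y=0.67; I=-1.43, D=e−e_prev=1.77; u=3/4·0.67+3/4·(-1.43)+0·1.77=-0.57; next y=3/10·(-2.67)+1·(-0.57)=-1.371
n=4: y=-1.371, sp=-2, e=sp−y=-0.629; I=-2.059, D=e−e_prev=-1.299; u=3/4·(-0.629)+3/4·(-2.059)+0·(-1.299)=-2.016; next y=3/10·(-1.371)+1·(-2.016)=-2.4273
n=5: y=-2.4273, sp=-2, e=sp−y=0.4273; I=-1.6317, D=e−e_prev=1.0563; u=3/4·0.4273+3/4·(-1.6317)+0·1.0563=-0.9033; next y=3/10·(-2.4273)+1·(-0.9033)=-1.63149
n=6: y=-1.63149, sp=-2, e=sp−y=-0.36851; I=-2.00021, D=e−e_prev=-0.79581; u=3/4·(-0.36851)+3/4·(-2.00021)+0·(-0.79581)=-1.77654; next y=3/10·(-1.63149)+1·(-1.77654)=-2.265987
n=7: y=-2.265987, sp=-2, e=sp−y=0.265987; I=-1.734223, D=e−e_prev=0.634497; u=3/4·0.265987+3/4·(-1.734223)+0·0.634497=-1.101177; next y=3/10·(-2.265987)+1·(-1.101177)≈-1.780973
n=8: y≈-1.780973, sp=-2, e=sp−y≈-0.219027; I≈-1.953250, D=e−e_prev≈-0.485014; u=3/4·(-0.219027)+3/4·(-1.953250)+0·(-0.485014)≈-1.629208; next y=3/10·(-1.780973)+1·(-1.629208)≈-2.163500
n=9: y≈-2.163500, sp=-2, e=sp−y≈0.163500; I≈-1.789750, D=e−e_prev≈0.382526; u=3/4·0.163500+3/4·(-1.789750)+0·0.382526≈-1.219688; next y=3/10·(-2.163500)+1·(-1.219688)≈-1.868738
n=10: y≈-1.868738, sp=-2, e=sp−y≈-0.131262; I≈-1.921012, D=e−e_prev≈-0.294762; u=3/4·(-0.131262)+3/4·(-1.921012)+0·(-0.294762)≈-1.539206; next y=3/10·(-1.868738)+1·(-1.539206)≈-2.099827
n=11: y≈-2.099827, sp=-2, e=sp−y≈0.099827; I≈-1.821185, D=e−e_prev≈0.231089; u=3/4·0.099827+3/4·(-1.821185)+0·0.231089≈-1.291018; next y=3/10·(-2.099827)+1·(-1.291018)≈-1.920967
n=12: y≈-1.920967, sp=-2, e=sp−y≈-0.079033; I≈-1.900219, D=e−e_prev≈-0.178861; u=3/4·(-0.079033)+3/4·(-1.900219)+0·(-0.178861)≈-1.484439; next y=3/10·(-1.920967)+1·(-1.484439)≈-2.060729

0 -2 -3.000 0.000
1 -2 0.000 -3.000
2 -2 -2.400 -0.900
3 -2 -0.570 -2.670
4 -2 -2.016 -1.371
5 -2 -0.903 -2.427
6 -2 -1.777 -1.631
7 -2 -1.101 -2.266
8 -2 -1.629 -1.781
9 -2 -1.220 -2.163
10 -2 -1.539 -1.869
11 -2 -1.291 -2.100
12 -2 -1.484 -1.921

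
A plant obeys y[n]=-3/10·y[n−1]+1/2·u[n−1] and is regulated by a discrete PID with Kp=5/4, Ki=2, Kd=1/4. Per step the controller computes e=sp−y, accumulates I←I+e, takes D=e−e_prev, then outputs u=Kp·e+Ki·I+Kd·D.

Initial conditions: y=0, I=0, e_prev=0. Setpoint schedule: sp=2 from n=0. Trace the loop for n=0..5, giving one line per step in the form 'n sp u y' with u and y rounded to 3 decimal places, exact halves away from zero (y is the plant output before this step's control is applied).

0 2 7.000 0.000
1 2 -1.750 3.500
2 2 15.113 -1.925
3 2 -13.599 8.134
4 2 37.455 -9.240
5 2 -51.996 21.500

(exact arithmetic carried between steps; '≈' marks a value shown rounded to 6 d.p. or computed from one; I and e_prev carry over from the previous line; the table rounds u and y to 3 d.p., halves away from zero)
n=0: y=0, sp=2, e=sp−y=2; I=2, D=e−e_prev=2; u=5/4·2+2·2+1/4·2=7; next y=-3/10·0+1/2·7=3.5
n=1: y=3.5, sp=2, e=sp−y=-1.5; I=0.5, D=e−e_prev=-3.5; u=5/4·(-1.5)+2·0.5+1/4·(-3.5)=-1.75; next y=-3/10·3.5+1/2·(-1.75)=-1.925
n=2: y=-1.925, sp=2, e=sp−y=3.925; I=4.425, D=e−e_prev=5.425; u=5/4·3.925+2·4.425+1/4·5.425=15.1125; next y=-3/10·(-1.925)+1/2·15.1125=8.13375
n=3: y=8.13375, sp=2, e=sp−y=-6.13375; I=-1.70875, D=e−e_prev=-10.05875; u=5/4·(-6.13375)+2·(-1.70875)+1/4·(-10.05875)=-13.599375; next y=-3/10·8.13375+1/2·(-13.599375)≈-9.239813
n=4: y≈-9.239813, sp=2, e=sp−y≈11.239813; I≈9.531063, D=e−e_prev≈17.373563; u=5/4·11.239813+2·9.531063+1/4·17.373563≈37.455281; next y=-3/10·(-9.239813)+1/2·37.455281≈21.499584
n=5: y≈21.499584, sp=2, e=sp−y≈-19.499584; I≈-9.968522, D=e−e_prev≈-30.739397; u=5/4·(-19.499584)+2·(-9.968522)+1/4·(-30.739397)≈-51.996373; next y=-3/10·21.499584+1/2·(-51.996373)≈-32.448062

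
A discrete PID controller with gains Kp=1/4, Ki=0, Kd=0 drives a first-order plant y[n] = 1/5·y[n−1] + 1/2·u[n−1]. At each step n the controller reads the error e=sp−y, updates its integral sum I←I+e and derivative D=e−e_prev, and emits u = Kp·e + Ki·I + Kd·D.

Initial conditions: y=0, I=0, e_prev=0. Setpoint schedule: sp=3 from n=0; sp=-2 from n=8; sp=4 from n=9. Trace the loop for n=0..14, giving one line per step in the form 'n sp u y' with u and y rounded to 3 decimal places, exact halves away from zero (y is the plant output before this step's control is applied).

(exact arithmetic carried between steps; '≈' marks a value shown rounded to 6 d.p. or computed from one; I and e_prev carry over from the previous line; the table rounds u and y to 3 d.p., halves away from zero)
n=0: y=0, sp=3, e=sp−y=3; I=3, D=e−e_prev=3; u=1/4·3+0·3+0·3=0.75; next y=1/5·0+1/2·0.75=0.375
n=1: y=0.375, sp=3, e=sp−y=2.625; I=5.625, D=e−e_prev=-0.375; u=1/4·2.625+0·5.625+0·(-0.375)=0.65625; next y=1/5·0.375+1/2·0.65625=0.403125
n=2: y=0.403125, sp=3, e=sp−y=2.596875; I=8.221875, D=e−e_prev=-0.028125; u=1/4·2.596875+0·8.221875+0·(-0.028125)≈0.649219; next y=1/5·0.403125+1/2·0.649219≈0.405234
n=3: y≈0.405234, sp=3, e=sp−y≈2.594766; I≈10.816641, D=e−e_prev≈-0.002109; u=1/4·2.594766+0·10.816641+0·(-0.002109)≈0.648691; next y=1/5·0.405234+1/2·0.648691≈0.405393
n=4: y≈0.405393, sp=3, e=sp−y≈2.594607; I≈13.411248, D=e−e_prev≈-0.000158; u=1/4·2.594607+0·13.411248+0·(-0.000158)≈0.648652; next y=1/5·0.405393+1/2·0.648652≈0.405404
n=5: y≈0.405404, sp=3, e=sp−y≈2.594596; I≈16.005844, D=e−e_prev≈-0.000012; u=1/4·2.594596+0·16.005844+0·(-0.000012)≈0.648649; next y=1/5·0.405404+1/2·0.648649≈0.405405
n=6: y≈0.405405, sp=3, e=sp−y≈2.594595; I≈18.600438, D=e−e_prev≈-0.000001; u=1/4·2.594595+0·18.600438+0·(-0.000001)≈0.648649; next y=1/5·0.405405+1/2·0.648649≈0.405405
n=7: y≈0.405405, sp=3, e=sp−y≈2.594595; I≈21.195033, D=e−e_prev≈0.000000; u=1/4·2.594595+0·21.195033+0·0.000000≈0.648649; next y=1/5·0.405405+1/2·0.648649≈0.405405
n=8: y≈0.405405, sp=-2, e=sp−y≈-2.405405; I≈18.789627, D=e−e_prev≈-5.000000; u=1/4·(-2.405405)+0·18.789627+0·(-5.000000)≈-0.601351; next y=1/5·0.405405+1/2·(-0.601351)≈-0.219595
n=9: y≈-0.219595, sp=4, e=sp−y≈4.219595; I≈23.009222, D=e−e_prev≈6.625000; u=1/4·4.219595+0·23.009222+0·6.625000≈1.054899; next y=1/5·(-0.219595)+1/2·1.054899≈0.483530
n=10: y≈0.483530, sp=4, e=sp−y≈3.516470; I≈26.525692, D=e−e_prev≈-0.703125; u=1/4·3.516470+0·26.525692+0·(-0.703125)≈0.879117; next y=1/5·0.483530+1/2·0.879117≈0.536265
n=11: y≈0.536265, sp=4, e=sp−y≈3.463735; I≈29.989427, D=e−e_prev≈-0.052734; u=1/4·3.463735+0·29.989427+0·(-0.052734)≈0.865934; next y=1/5·0.536265+1/2·0.865934≈0.540220
n=12: y≈0.540220, sp=4, e=sp−y≈3.459780; I≈33.449207, D=e−e_prev≈-0.003955; u=1/4·3.459780+0·33.449207+0·(-0.003955)≈0.864945; next y=1/5·0.540220+1/2·0.864945≈0.540516
n=13: y≈0.540516, sp=4, e=sp−y≈3.459484; I≈36.908691, D=e−e_prev≈-0.000297; u=1/4·3.459484+0·36.908691+0·(-0.000297)≈0.864871; next y=1/5·0.540516+1/2·0.864871≈0.540539
n=14: y≈0.540539, sp=4, e=sp−y≈3.459461; I≈40.368152, D=e−e_prev≈-0.000022; u=1/4·3.459461+0·40.368152+0·(-0.000022)≈0.864865; next y=1/5·0.540539+1/2·0.864865≈0.540540

0 3 0.750 0.000
1 3 0.656 0.375
2 3 0.649 0.403
3 3 0.649 0.405
4 3 0.649 0.405
5 3 0.649 0.405
6 3 0.649 0.405
7 3 0.649 0.405
8 -2 -0.601 0.405
9 4 1.055 -0.220
10 4 0.879 0.484
11 4 0.866 0.536
12 4 0.865 0.540
13 4 0.865 0.541
14 4 0.865 0.541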